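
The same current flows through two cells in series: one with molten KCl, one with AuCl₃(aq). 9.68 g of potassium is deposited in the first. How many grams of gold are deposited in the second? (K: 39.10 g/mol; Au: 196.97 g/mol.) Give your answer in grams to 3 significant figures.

n(K) = 9.68 / 39.10 = 0.2476 mol
K⁺ + e⁻ → K, so n(e⁻) = 0.2476 mol
The cells are in series, so the same charge (and hence the same n(e⁻) = 0.2476 mol) passes through both.
Au³⁺ + 3e⁻ → Au, so n(Au) = 0.2476 / 3 = 0.08253 mol
m(Au) = 0.08253 × 196.97 = 16.3 g

16.3 g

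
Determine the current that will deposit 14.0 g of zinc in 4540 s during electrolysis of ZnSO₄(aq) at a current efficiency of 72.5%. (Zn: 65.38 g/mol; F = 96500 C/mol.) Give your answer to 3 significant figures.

12.6 A

n(Zn) = 14.0 / 65.38 = 0.2141 mol
Zn²⁺ + 2e⁻ → Zn, so n(e⁻) = 2 × 0.2141 = 0.4282 mol
Q = 0.4282 × 96500 / 0.725 = 56990 C
I = Q / t = 56990 / 4540 s = 12.6 A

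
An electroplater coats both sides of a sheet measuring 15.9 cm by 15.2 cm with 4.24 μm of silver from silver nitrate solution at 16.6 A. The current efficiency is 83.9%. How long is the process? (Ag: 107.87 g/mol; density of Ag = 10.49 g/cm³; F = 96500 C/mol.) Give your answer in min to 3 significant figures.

2.30 min

Plated area = 2 × 15.9 × 15.2 = 483.4 cm²
Volume = 483.4 × 4.24×10⁻⁴ cm = 0.2050 cm³
m(Ag) = 0.2050 × 10.49 = 2.150 g
n(Ag) = 2.150 / 107.87 = 0.01993 mol; n(e⁻) = 0.01993 mol
Q = 0.01993 × 96500 / 0.839 = 2292 C
t = 2292 / 16.6 = 138.1 s = 2.30 min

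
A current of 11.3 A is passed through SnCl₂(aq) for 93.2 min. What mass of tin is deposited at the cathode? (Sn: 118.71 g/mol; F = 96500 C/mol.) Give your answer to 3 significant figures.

38.9 g

Charge passed = 11.3 × 5592 = 63190 C
Moles of electrons = 63190 / 96500 = 0.6548 mol
Sn²⁺ + 2e⁻ → Sn, so n(Sn) = 0.6548 / 2 = 0.3274 mol
m = 0.3274 × 118.71 = 38.9 g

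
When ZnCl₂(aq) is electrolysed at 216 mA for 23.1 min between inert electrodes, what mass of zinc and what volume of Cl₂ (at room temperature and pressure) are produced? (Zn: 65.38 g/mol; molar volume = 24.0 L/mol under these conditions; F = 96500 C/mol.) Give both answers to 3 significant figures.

Q = 0.216 × 1386 = 299.4 C; n(e⁻) = 299.4 / 96500 = 0.003103 mol
Cathode: Zn²⁺ + 2e⁻ → Zn → n(Zn) = 0.003103/2 = 0.001552 mol → 0.101 g
Anode: 2Cl⁻ → Cl₂ + 2e⁻ → n(Cl₂) = 0.003103/2 = 0.001552 mol → 0.0372 L

0.101 g Zn; 0.0372 L Cl₂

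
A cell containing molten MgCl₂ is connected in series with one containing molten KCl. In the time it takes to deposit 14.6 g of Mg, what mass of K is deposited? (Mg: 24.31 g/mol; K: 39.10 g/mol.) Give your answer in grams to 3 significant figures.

n(Mg) = 14.6 / 24.31 = 0.6006 mol
Mg²⁺ + 2e⁻ → Mg, so n(e⁻) = 2 × 0.6006 = 1.201 mol
Since the cells are in series, n(e⁻) in the K cell is also 1.201 mol.
K⁺ + e⁻ → K, so n(K) = 1.201 mol
m(K) = 1.201 × 39.10 = 47.0 g

47.0 g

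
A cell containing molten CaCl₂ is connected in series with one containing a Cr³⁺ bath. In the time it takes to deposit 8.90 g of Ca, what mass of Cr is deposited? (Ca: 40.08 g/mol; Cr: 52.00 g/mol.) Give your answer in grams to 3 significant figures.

n(Ca) = 8.90 / 40.08 = 0.2221 mol
Ca²⁺ + 2e⁻ → Ca, so n(e⁻) = 2 × 0.2221 = 0.4442 mol
The cells are in series, so the same charge (and hence the same n(e⁻) = 0.4442 mol) passes through both.
Cr³⁺ + 3e⁻ → Cr, so n(Cr) = 0.4442 / 3 = 0.1481 mol
m(Cr) = 0.1481 × 52.00 = 7.70 g

7.70 g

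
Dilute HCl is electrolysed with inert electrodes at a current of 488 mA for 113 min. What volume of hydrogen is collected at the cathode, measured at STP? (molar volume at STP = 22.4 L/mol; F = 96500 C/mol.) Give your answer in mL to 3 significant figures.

Q = 0.488 A × 6780 s = 3309 C
n(e⁻) = 3309 / 96500 = 0.03429 mol
2H⁺ + 2e⁻ → H₂, so n(H₂) = 0.03429 / 2 = 0.01715 mol
V = 0.01715 × 22.4 = 0.3842 L
= 384 mL

384 mL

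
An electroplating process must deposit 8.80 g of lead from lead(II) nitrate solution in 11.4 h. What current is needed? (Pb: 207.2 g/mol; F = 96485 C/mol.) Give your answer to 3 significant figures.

0.200 A

n(Pb) = 8.80 / 207.2 = 0.04247 mol
Pb²⁺ + 2e⁻ → Pb, so n(e⁻) = 2 × 0.04247 = 0.08494 mol
Q = 0.08494 × 96485 = 8195 C
I = Q / t = 8195 / 41040 s = 0.200 A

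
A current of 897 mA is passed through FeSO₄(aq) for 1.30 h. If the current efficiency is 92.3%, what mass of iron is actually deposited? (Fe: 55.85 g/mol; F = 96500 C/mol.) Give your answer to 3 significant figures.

Q = 0.897 × 4680 = 4198 C
n(e⁻) = 4198 / 96500 = 0.04350 mol
Fe²⁺ + 2e⁻ → Fe, so theoretical m(Fe) = 0.02175 × 55.85 = 1.215 g
Actual mass = 92.3% × 1.215 = 1.12 g

1.12 g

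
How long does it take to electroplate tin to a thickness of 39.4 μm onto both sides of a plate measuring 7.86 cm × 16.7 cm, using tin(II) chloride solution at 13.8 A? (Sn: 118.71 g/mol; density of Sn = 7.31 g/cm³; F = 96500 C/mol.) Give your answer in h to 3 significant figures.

0.247 h

Plated area = 2 × 7.86 × 16.7 = 262.5 cm²
Volume = 262.5 × 39.4×10⁻⁴ cm = 1.034 cm³
m(Sn) = 1.034 × 7.31 = 7.559 g
n(Sn) = 7.559 / 118.71 = 0.06368 mol; n(e⁻) = 2 × 0.06368 = 0.1274 mol
Q = 0.1274 × 96500 = 12290 C
t = 12290 / 13.8 = 890.6 s = 0.247 h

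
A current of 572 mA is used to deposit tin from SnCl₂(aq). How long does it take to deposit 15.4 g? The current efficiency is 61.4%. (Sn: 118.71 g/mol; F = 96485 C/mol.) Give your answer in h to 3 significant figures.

n(Sn) = 15.4 / 118.71 = 0.1297 mol
Sn²⁺ + 2e⁻ → Sn, so n(e⁻) = 2 × 0.1297 = 0.2594 mol
Q = 0.2594 × 96485 / 0.614 = 40760 C
t = Q / I = 40760 / 0.572 = 71260 s = 19.8 h

19.8 h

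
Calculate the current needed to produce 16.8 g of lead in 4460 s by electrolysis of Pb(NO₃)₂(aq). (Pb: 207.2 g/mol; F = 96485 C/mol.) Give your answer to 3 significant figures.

3.51 A

n(Pb) = 16.8 / 207.2 = 0.08108 mol
Pb²⁺ + 2e⁻ → Pb, so n(e⁻) = 2 × 0.08108 = 0.1622 mol
Q = 0.1622 × 96485 = 15650 C
I = Q / t = 15650 / 4460 s = 3.51 A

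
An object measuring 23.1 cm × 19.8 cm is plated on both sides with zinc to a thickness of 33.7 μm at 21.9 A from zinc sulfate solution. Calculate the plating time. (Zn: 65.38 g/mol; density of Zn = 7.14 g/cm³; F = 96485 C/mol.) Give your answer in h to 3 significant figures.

Plated area = 2 × 23.1 × 19.8 = 914.8 cm²
Volume = 914.8 × 33.7×10⁻⁴ cm = 3.083 cm³
m(Zn) = 3.083 × 7.14 = 22.01 g
n(Zn) = 22.01 / 65.38 = 0.3366 mol; n(e⁻) = 2 × 0.3366 = 0.6732 mol
Q = 0.6732 × 96485 = 64950 C
t = 64950 / 21.9 = 2966 s = 0.824 h

0.824 h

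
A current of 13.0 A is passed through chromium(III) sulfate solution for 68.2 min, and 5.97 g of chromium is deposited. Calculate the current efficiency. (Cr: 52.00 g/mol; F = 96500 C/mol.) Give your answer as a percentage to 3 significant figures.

62.5%

Q = 13.0 × 4092 = 53200 C
n(e⁻) = 53200 / 96500 = 0.5513 mol
Cr³⁺ + 3e⁻ → Cr, so theoretical n(Cr) = 0.1838 mol → 9.558 g
Efficiency = 5.97 / 9.558 = 0.6246 = 62.5%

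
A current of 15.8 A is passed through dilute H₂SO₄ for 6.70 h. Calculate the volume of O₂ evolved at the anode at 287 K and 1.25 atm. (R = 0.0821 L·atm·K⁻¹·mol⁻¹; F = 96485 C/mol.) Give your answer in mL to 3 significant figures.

18600 mL

Q = It = 15.8 × 24120 = 3.811×10^5 C
n(e⁻) = 3.811×10^5 / 96485 = 3.950 mol
2H₂O → O₂ + 4H⁺ + 4e⁻, so n(O₂) = 3.950 / 4 = 0.9875 mol
V = nRT/P = 0.9875 × 0.0821 × 287 / 1.25 = 18.61 L
= 18600 mL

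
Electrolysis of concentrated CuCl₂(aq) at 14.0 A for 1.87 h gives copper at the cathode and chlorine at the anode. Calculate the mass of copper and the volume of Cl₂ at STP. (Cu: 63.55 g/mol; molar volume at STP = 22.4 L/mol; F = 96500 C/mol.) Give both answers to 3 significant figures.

Q = 14.0 × 6732 = 94250 C; n(e⁻) = 94250 / 96500 = 0.9767 mol
Cathode: Cu²⁺ + 2e⁻ → Cu → n(Cu) = 0.9767/2 = 0.4884 mol → 31.0 g
Anode: 2Cl⁻ → Cl₂ + 2e⁻ → n(Cl₂) = 0.9767/2 = 0.4884 mol → 10.9 L

31.0 g Cu; 10.9 L Cl₂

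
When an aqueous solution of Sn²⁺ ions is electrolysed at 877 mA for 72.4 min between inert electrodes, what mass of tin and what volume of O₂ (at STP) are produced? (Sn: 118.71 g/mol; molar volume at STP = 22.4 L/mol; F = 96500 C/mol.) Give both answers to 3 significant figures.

Q = 0.877 × 4344 = 3810 C; n(e⁻) = 3810 / 96500 = 0.03948 mol
Cathode: Sn²⁺ + 2e⁻ → Sn → n(Sn) = 0.03948/2 = 0.01974 mol → 2.34 g
Anode: 2H₂O → O₂ + 4H⁺ + 4e⁻ → n(O₂) = 0.03948/4 = 0.009870 mol → 0.221 L

2.34 g Sn; 0.221 L O₂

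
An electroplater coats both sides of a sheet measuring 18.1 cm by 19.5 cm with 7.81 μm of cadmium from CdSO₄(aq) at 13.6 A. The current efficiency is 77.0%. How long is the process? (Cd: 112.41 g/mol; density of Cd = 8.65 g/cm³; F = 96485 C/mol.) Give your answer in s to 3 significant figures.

782 s

Plated area = 2 × 18.1 × 19.5 = 705.9 cm²
Volume = 705.9 × 7.81×10⁻⁴ cm = 0.5513 cm³
m(Cd) = 0.5513 × 8.65 = 4.769 g
n(Cd) = 4.769 / 112.41 = 0.04243 mol; n(e⁻) = 2 × 0.04243 = 0.08486 mol
Q = 0.08486 × 96485 / 0.770 = 10630 C
t = 10630 / 13.6 = 781.6 s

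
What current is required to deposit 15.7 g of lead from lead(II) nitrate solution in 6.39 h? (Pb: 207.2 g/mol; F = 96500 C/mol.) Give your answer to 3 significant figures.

n(Pb) = 15.7 / 207.2 = 0.07577 mol
Pb²⁺ + 2e⁻ → Pb, so n(e⁻) = 2 × 0.07577 = 0.1515 mol
Q = 0.1515 × 96500 = 14620 C
I = Q / t = 14620 / 23004 s = 0.636 A

0.636 A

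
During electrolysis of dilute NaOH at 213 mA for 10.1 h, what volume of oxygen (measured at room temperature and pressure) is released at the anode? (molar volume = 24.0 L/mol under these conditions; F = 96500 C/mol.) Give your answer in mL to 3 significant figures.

Q = It = 0.213 × 36360 = 7745 C
n(e⁻) = Q/F = 7745/96500 = 0.08026 mol
2H₂O → O₂ + 4H⁺ + 4e⁻, so n(O₂) = 0.08026 / 4 = 0.02007 mol
V = 0.02007 × 24.0 = 0.4817 L
= 482 mL

482 mL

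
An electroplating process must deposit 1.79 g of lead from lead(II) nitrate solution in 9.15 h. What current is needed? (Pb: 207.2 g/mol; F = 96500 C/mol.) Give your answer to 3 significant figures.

0.0506 A

n(Pb) = 1.79 / 207.2 = 0.008639 mol
Pb²⁺ + 2e⁻ → Pb, so n(e⁻) = 2 × 0.008639 = 0.01728 mol
Q = 0.01728 × 96500 = 1668 C
I = Q / t = 1668 / 32940 s = 0.0506 A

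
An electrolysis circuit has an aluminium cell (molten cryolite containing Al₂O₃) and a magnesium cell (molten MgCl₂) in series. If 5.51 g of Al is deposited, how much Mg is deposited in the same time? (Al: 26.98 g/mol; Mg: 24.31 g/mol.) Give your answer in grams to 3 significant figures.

7.45 g

n(Al) = 5.51 / 26.98 = 0.2042 mol
Al³⁺ + 3e⁻ → Al, so n(e⁻) = 3 × 0.2042 = 0.6126 mol
Since the cells are in series, n(e⁻) in the Mg cell is also 0.6126 mol.
Mg²⁺ + 2e⁻ → Mg, so n(Mg) = 0.6126 / 2 = 0.3063 mol
m(Mg) = 0.3063 × 24.31 = 7.45 g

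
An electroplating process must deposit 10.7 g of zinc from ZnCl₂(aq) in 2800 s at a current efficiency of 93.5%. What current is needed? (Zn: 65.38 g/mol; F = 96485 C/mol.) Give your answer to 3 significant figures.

12.1 A

n(Zn) = 10.7 / 65.38 = 0.1637 mol
Zn²⁺ + 2e⁻ → Zn, so n(e⁻) = 2 × 0.1637 = 0.3274 mol
Q = 0.3274 × 96485 / 0.935 = 33790 C
I = Q / t = 33790 / 2800 s = 12.1 A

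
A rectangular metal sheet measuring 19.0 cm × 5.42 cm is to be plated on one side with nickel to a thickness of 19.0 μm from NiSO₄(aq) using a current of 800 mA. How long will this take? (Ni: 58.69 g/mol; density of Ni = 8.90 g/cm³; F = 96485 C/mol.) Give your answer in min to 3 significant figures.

Plated area = 19.0 × 5.42 = 103.0 cm²
Volume = 103.0 × 19.0×10⁻⁴ cm = 0.1957 cm³
m(Ni) = 0.1957 × 8.90 = 1.742 g
n(Ni) = 1.742 / 58.69 = 0.02968 mol; n(e⁻) = 2 × 0.02968 = 0.05936 mol
Q = 0.05936 × 96485 = 5727 C
t = 5727 / 0.800 = 7159 s = 119 min

119 min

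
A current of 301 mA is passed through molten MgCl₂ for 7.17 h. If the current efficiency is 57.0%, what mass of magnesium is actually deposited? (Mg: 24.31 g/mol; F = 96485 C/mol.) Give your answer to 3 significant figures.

Q = 0.301 × 25812 = 7769 C
n(e⁻) = 7769 / 96485 = 0.08052 mol
Mg²⁺ + 2e⁻ → Mg, so theoretical m(Mg) = 0.04026 × 24.31 = 0.9787 g
Actual mass = 57.0% × 0.9787 = 0.558 g

0.558 g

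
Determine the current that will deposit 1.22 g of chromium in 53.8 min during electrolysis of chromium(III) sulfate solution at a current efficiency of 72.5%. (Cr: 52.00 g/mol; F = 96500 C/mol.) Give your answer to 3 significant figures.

n(Cr) = 1.22 / 52.00 = 0.02346 mol
Cr³⁺ + 3e⁻ → Cr, so n(e⁻) = 3 × 0.02346 = 0.07038 mol
Q = 0.07038 × 96500 / 0.725 = 9368 C
I = Q / t = 9368 / 3228 s = 2.90 A

2.90 A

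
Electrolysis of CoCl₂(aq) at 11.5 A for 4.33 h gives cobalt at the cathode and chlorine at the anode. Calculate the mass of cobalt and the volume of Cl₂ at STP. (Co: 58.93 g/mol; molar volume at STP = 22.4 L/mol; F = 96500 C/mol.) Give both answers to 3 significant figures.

Q = 11.5 × 15588 = 1.793×10^5 C; n(e⁻) = 1.793×10^5 / 96500 = 1.858 mol
Cathode: Co²⁺ + 2e⁻ → Co → n(Co) = 1.858/2 = 0.9290 mol → 54.7 g
Anode: 2Cl⁻ → Cl₂ + 2e⁻ → n(Cl₂) = 1.858/2 = 0.9290 mol → 20.8 L

54.7 g Co; 20.8 L Cl₂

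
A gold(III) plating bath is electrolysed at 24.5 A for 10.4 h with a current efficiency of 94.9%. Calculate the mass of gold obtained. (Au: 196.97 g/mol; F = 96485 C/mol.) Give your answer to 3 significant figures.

592 g

Q = 24.5 × 37440 = 9.173×10^5 C
n(e⁻) = 9.173×10^5 / 96485 = 9.507 mol
Au³⁺ + 3e⁻ → Au, so theoretical m(Au) = 3.169 × 196.97 = 624.2 g
Actual mass = 94.9% × 624.2 = 592 g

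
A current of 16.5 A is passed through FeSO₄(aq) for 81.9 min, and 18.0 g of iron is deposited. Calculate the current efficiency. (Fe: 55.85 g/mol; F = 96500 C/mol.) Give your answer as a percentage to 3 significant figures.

76.7%

Q = 16.5 × 4914 = 81080 C
n(e⁻) = 81080 / 96500 = 0.8402 mol
Fe²⁺ + 2e⁻ → Fe, so theoretical n(Fe) = 0.4201 mol → 23.46 g
Efficiency = 18.0 / 23.46 = 0.7673 = 76.7%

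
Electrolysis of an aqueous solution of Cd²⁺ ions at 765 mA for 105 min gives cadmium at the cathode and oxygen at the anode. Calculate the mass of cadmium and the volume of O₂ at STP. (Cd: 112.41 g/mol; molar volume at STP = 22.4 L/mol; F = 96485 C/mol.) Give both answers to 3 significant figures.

2.81 g Cd; 0.280 L O₂

Q = 0.765 × 6300 = 4820 C; n(e⁻) = 4820 / 96485 = 0.04996 mol
Cathode: Cd²⁺ + 2e⁻ → Cd → n(Cd) = 0.04996/2 = 0.02498 mol → 2.81 g
Anode: 2H₂O → O₂ + 4H⁺ + 4e⁻ → n(O₂) = 0.04996/4 = 0.01249 mol → 0.280 L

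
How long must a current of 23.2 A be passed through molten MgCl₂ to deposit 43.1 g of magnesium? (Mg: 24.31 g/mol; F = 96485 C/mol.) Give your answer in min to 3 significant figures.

246 min

n(Mg) = 43.1 / 24.31 = 1.773 mol
Mg²⁺ + 2e⁻ → Mg, so n(e⁻) = 2 × 1.773 = 3.546 mol
Q = 3.546 × 96485 = 3.421×10^5 C
t = Q / I = 3.421×10^5 / 23.2 = 14750 s = 246 min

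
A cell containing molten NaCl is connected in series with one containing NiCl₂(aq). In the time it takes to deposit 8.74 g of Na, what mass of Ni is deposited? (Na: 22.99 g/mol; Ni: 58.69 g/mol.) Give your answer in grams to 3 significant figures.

n(Na) = 8.74 / 22.99 = 0.3802 mol
Na⁺ + e⁻ → Na, so n(e⁻) = 0.3802 mol
In series, the same 0.3802 mol of electrons flows through the second cell.
Ni²⁺ + 2e⁻ → Ni, so n(Ni) = 0.3802 / 2 = 0.1901 mol
m(Ni) = 0.1901 × 58.69 = 11.2 g

11.2 g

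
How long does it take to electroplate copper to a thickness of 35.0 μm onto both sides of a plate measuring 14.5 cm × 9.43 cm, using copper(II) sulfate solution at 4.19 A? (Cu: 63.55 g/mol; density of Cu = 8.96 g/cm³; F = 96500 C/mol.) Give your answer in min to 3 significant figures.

Plated area = 2 × 14.5 × 9.43 = 273.5 cm²
Volume = 273.5 × 35.0×10⁻⁴ cm = 0.9573 cm³
m(Cu) = 0.9573 × 8.96 = 8.577 g
n(Cu) = 8.577 / 63.55 = 0.1350 mol; n(e⁻) = 2 × 0.1350 = 0.2700 mol
Q = 0.2700 × 96500 = 26060 C
t = 26060 / 4.19 = 6220 s = 104 min

104 min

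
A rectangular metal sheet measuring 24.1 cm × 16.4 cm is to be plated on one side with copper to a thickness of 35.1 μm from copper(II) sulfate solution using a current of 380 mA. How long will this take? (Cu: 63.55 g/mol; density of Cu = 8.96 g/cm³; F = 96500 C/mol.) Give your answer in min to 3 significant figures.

1660 min

Plated area = 24.1 × 16.4 = 395.2 cm²
Volume = 395.2 × 35.1×10⁻⁴ cm = 1.387 cm³
m(Cu) = 1.387 × 8.96 = 12.43 g
n(Cu) = 12.43 / 63.55 = 0.1956 mol; n(e⁻) = 2 × 0.1956 = 0.3912 mol
Q = 0.3912 × 96500 = 37750 C
t = 37750 / 0.380 = 99340 s = 1660 min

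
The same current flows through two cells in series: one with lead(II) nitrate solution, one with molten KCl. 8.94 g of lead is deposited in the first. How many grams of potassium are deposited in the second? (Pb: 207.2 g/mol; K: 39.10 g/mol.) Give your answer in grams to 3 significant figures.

n(Pb) = 8.94 / 207.2 = 0.04315 mol
Pb²⁺ + 2e⁻ → Pb, so n(e⁻) = 2 × 0.04315 = 0.08630 mol
In series, the same 0.08630 mol of electrons flows through the second cell.
K⁺ + e⁻ → K, so n(K) = 0.08630 mol
m(K) = 0.08630 × 39.10 = 3.37 g

3.37 g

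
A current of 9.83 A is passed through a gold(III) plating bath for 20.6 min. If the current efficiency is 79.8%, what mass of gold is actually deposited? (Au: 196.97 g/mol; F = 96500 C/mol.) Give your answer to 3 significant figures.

6.60 g

Q = 9.83 × 1236 = 12150 C
n(e⁻) = 12150 / 96500 = 0.1259 mol
Au³⁺ + 3e⁻ → Au, so theoretical m(Au) = 0.04197 × 196.97 = 8.267 g
Actual mass = 79.8% × 8.267 = 6.60 g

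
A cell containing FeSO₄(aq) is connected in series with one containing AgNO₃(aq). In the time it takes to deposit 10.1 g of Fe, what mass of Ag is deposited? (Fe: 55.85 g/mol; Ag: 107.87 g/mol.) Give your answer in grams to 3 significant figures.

n(Fe) = 10.1 / 55.85 = 0.1808 mol
Fe²⁺ + 2e⁻ → Fe, so n(e⁻) = 2 × 0.1808 = 0.3616 mol
Same current for the same time ⇒ same n(e⁻) = 0.3616 mol in both cells.
Ag⁺ + e⁻ → Ag, so n(Ag) = 0.3616 mol
m(Ag) = 0.3616 × 107.87 = 39.0 g

39.0 g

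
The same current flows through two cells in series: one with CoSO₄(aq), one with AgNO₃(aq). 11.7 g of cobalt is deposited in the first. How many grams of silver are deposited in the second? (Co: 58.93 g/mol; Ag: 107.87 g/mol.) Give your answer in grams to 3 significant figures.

42.8 g

n(Co) = 11.7 / 58.93 = 0.1985 mol
Co²⁺ + 2e⁻ → Co, so n(e⁻) = 2 × 0.1985 = 0.3970 mol
Same current for the same time ⇒ same n(e⁻) = 0.3970 mol in both cells.
Ag⁺ + e⁻ → Ag, so n(Ag) = 0.3970 mol
m(Ag) = 0.3970 × 107.87 = 42.8 g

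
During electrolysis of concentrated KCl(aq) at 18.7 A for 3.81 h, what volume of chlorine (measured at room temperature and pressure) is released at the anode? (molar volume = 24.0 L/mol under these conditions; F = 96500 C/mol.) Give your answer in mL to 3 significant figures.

Q = It = 18.7 × 13716 = 2.565×10^5 C
Moles of electrons = 2.565×10^5 / 96500 = 2.658 mol
2Cl⁻ → Cl₂ + 2e⁻, so n(Cl₂) = 2.658 / 2 = 1.329 mol
V = 1.329 × 24.0 = 31.90 L
= 31900 mL

31900 mL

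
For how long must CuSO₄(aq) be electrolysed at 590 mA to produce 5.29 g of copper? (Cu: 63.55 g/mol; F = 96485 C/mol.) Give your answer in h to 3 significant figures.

n(Cu) = 5.29 / 63.55 = 0.08324 mol
Cu²⁺ + 2e⁻ → Cu, so n(e⁻) = 2 × 0.08324 = 0.1665 mol
Q = 0.1665 × 96485 = 16060 C
t = Q / I = 16060 / 0.590 = 27220 s = 7.56 h

7.56 h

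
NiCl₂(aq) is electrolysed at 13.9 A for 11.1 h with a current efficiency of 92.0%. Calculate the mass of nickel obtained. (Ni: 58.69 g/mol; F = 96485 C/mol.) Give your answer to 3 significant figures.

155 g

Q = 13.9 × 39960 = 5.554×10^5 C
n(e⁻) = 5.554×10^5 / 96485 = 5.756 mol
Ni²⁺ + 2e⁻ → Ni, so theoretical m(Ni) = 2.878 × 58.69 = 168.9 g
Actual mass = 92.0% × 168.9 = 155 g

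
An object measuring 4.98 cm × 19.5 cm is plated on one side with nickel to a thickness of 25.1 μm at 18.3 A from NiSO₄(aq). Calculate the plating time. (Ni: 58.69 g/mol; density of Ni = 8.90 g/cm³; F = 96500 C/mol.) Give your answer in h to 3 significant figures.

Plated area = 4.98 × 19.5 = 97.11 cm²
Volume = 97.11 × 25.1×10⁻⁴ cm = 0.2437 cm³
m(Ni) = 0.2437 × 8.90 = 2.169 g
n(Ni) = 2.169 / 58.69 = 0.03696 mol; n(e⁻) = 2 × 0.03696 = 0.07392 mol
Q = 0.07392 × 96500 = 7133 C
t = 7133 / 18.3 = 389.8 s = 0.108 h

0.108 h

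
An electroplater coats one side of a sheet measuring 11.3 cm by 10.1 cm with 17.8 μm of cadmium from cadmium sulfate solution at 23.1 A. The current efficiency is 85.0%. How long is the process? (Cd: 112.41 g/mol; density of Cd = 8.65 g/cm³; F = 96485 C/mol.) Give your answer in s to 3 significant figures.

154 s

Plated area = 11.3 × 10.1 = 114.1 cm²
Volume = 114.1 × 17.8×10⁻⁴ cm = 0.2031 cm³
m(Cd) = 0.2031 × 8.65 = 1.757 g
n(Cd) = 1.757 / 112.41 = 0.01563 mol; n(e⁻) = 2 × 0.01563 = 0.03126 mol
Q = 0.03126 × 96485 / 0.850 = 3548 C
t = 3548 / 23.1 = 153.6 s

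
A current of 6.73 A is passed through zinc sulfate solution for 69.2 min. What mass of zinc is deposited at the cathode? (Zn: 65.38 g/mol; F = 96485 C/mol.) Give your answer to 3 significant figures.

Charge passed = 6.73 × 4152 = 27940 C
n(e⁻) = 27940 / 96485 = 0.2896 mol
Zn²⁺ + 2e⁻ → Zn, so n(Zn) = 0.2896 / 2 = 0.1448 mol
m = 0.1448 × 65.38 = 9.47 g

9.47 g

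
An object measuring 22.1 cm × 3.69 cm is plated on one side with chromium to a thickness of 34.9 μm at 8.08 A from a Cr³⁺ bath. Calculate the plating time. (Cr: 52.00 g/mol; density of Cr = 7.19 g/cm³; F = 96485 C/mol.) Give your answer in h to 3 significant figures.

0.392 h

Plated area = 22.1 × 3.69 = 81.55 cm²
Volume = 81.55 × 34.9×10⁻⁴ cm = 0.2846 cm³
m(Cr) = 0.2846 × 7.19 = 2.046 g
n(Cr) = 2.046 / 52.00 = 0.03935 mol; n(e⁻) = 3 × 0.03935 = 0.1181 mol
Q = 0.1181 × 96485 = 11390 C
t = 11390 / 8.08 = 1410 s = 0.392 h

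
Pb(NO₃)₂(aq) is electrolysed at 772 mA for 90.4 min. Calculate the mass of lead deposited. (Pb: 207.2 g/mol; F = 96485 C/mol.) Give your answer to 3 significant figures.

4.50 g

Q = It = 0.772 × 5424 = 4187 C
Moles of electrons = 4187 / 96485 = 0.04340 mol
Pb²⁺ + 2e⁻ → Pb, so n(Pb) = 0.04340 / 2 = 0.02170 mol
m = 0.02170 × 207.2 = 4.50 g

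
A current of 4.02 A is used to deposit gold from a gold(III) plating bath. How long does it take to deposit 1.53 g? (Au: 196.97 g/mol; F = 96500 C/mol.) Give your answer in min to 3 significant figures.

9.32 min

n(Au) = 1.53 / 196.97 = 0.007768 mol
Au³⁺ + 3e⁻ → Au, so n(e⁻) = 3 × 0.007768 = 0.02330 mol
Q = 0.02330 × 96500 = 2248 C
t = Q / I = 2248 / 4.02 = 559.2 s = 9.32 min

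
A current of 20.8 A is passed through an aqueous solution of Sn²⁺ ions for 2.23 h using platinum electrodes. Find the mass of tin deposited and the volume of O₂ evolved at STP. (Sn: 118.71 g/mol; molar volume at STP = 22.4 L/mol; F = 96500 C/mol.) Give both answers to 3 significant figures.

103 g Sn; 9.69 L O₂

Q = 20.8 × 8028 = 1.670×10^5 C; n(e⁻) = 1.670×10^5 / 96500 = 1.731 mol
Cathode: Sn²⁺ + 2e⁻ → Sn → n(Sn) = 1.731/2 = 0.8655 mol → 103 g
Anode: 2H₂O → O₂ + 4H⁺ + 4e⁻ → n(O₂) = 1.731/4 = 0.4328 mol → 9.69 L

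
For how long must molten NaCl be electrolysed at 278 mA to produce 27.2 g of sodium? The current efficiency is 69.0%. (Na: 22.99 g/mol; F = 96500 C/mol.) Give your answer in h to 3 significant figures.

n(Na) = 27.2 / 22.99 = 1.183 mol
Na⁺ + e⁻ → Na, so n(e⁻) = 1.183 mol
Q = 1.183 × 96500 / 0.690 = 1.654×10^5 C
t = Q / I = 1.654×10^5 / 0.278 = 5.950×10^5 s = 165 h

165 h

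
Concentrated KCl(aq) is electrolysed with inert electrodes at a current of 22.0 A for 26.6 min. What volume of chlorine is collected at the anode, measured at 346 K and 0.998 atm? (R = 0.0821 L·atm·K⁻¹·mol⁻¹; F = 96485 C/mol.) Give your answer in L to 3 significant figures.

5.18 L

Q = It = 22.0 × 1596 = 35110 C
Moles of electrons = 35110 / 96485 = 0.3639 mol
2Cl⁻ → Cl₂ + 2e⁻, so n(Cl₂) = 0.3639 / 2 = 0.1820 mol
V = nRT/P = 0.1820 × 0.0821 × 346 / 0.998 = 5.180 L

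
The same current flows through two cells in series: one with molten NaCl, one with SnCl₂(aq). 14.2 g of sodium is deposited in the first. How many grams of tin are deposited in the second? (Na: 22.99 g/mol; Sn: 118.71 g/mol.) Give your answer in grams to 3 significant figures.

36.7 g

n(Na) = 14.2 / 22.99 = 0.6177 mol
Na⁺ + e⁻ → Na, so n(e⁻) = 0.6177 mol
Same current for the same time ⇒ same n(e⁻) = 0.6177 mol in both cells.
Sn²⁺ + 2e⁻ → Sn, so n(Sn) = 0.6177 / 2 = 0.3089 mol
m(Sn) = 0.3089 × 118.71 = 36.7 g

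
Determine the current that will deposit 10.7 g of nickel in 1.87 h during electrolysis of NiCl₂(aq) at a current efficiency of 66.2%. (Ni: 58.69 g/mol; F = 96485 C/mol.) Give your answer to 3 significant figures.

n(Ni) = 10.7 / 58.69 = 0.1823 mol
Ni²⁺ + 2e⁻ → Ni, so n(e⁻) = 2 × 0.1823 = 0.3646 mol
Q = 0.3646 × 96485 / 0.662 = 53140 C
I = Q / t = 53140 / 6732 s = 7.89 A

7.89 A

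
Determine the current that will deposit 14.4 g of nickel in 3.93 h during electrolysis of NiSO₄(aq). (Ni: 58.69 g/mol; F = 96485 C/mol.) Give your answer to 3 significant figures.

n(Ni) = 14.4 / 58.69 = 0.2454 mol
Ni²⁺ + 2e⁻ → Ni, so n(e⁻) = 2 × 0.2454 = 0.4908 mol
Q = 0.4908 × 96485 = 47350 C
I = Q / t = 47350 / 14148 s = 3.35 A

3.35 A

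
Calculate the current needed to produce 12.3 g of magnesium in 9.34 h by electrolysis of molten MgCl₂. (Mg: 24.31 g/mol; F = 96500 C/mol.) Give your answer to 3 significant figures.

2.90 A

n(Mg) = 12.3 / 24.31 = 0.5060 mol
Mg²⁺ + 2e⁻ → Mg, so n(e⁻) = 2 × 0.5060 = 1.012 mol
Q = 1.012 × 96500 = 97660 C
I = Q / t = 97660 / 33624 s = 2.90 A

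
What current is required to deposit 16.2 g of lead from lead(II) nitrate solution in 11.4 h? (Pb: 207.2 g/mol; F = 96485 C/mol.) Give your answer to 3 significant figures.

n(Pb) = 16.2 / 207.2 = 0.07819 mol
Pb²⁺ + 2e⁻ → Pb, so n(e⁻) = 2 × 0.07819 = 0.1564 mol
Q = 0.1564 × 96485 = 15090 C
I = Q / t = 15090 / 41040 s = 0.368 A

0.368 A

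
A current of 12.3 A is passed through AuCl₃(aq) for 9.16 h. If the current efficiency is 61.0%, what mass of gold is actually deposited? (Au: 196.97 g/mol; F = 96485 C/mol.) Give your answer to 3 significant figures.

Q = 12.3 × 32976 = 4.056×10^5 C
n(e⁻) = 4.056×10^5 / 96485 = 4.204 mol
Au³⁺ + 3e⁻ → Au, so theoretical m(Au) = 1.401 × 196.97 = 276.0 g
Actual mass = 61.0% × 276.0 = 168 g

168 g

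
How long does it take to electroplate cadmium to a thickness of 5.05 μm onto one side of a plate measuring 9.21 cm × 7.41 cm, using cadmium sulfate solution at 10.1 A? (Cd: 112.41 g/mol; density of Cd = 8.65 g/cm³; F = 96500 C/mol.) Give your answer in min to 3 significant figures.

0.845 min

Plated area = 9.21 × 7.41 = 68.25 cm²
Volume = 68.25 × 5.05×10⁻⁴ cm = 0.03447 cm³
m(Cd) = 0.03447 × 8.65 = 0.2982 g
n(Cd) = 0.2982 / 112.41 = 0.002653 mol; n(e⁻) = 2 × 0.002653 = 0.005306 mol
Q = 0.005306 × 96500 = 512.0 C
t = 512.0 / 10.1 = 50.69 s = 0.845 min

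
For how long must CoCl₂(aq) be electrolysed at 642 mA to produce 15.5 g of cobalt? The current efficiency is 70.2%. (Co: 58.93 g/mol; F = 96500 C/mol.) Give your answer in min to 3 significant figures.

1880 min

n(Co) = 15.5 / 58.93 = 0.2630 mol
Co²⁺ + 2e⁻ → Co, so n(e⁻) = 2 × 0.2630 = 0.5260 mol
Q = 0.5260 × 96500 / 0.702 = 72310 C
t = Q / I = 72310 / 0.642 = 1.126×10^5 s = 1880 min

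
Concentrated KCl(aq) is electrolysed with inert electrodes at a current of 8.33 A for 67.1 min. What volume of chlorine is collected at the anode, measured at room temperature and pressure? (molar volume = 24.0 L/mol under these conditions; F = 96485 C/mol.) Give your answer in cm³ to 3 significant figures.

4170 cm³

Charge passed = 8.33 × 4026 = 33540 C
n(e⁻) = 33540 / 96485 = 0.3476 mol
2Cl⁻ → Cl₂ + 2e⁻, so n(Cl₂) = 0.3476 / 2 = 0.1738 mol
V = 0.1738 × 24.0 = 4.171 L
= 4170 cm³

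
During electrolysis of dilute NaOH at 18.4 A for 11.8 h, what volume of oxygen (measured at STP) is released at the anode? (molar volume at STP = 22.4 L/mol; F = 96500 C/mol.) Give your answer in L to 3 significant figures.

Q = It = 18.4 × 42480 = 7.816×10^5 C
Moles of electrons = 7.816×10^5 / 96500 = 8.099 mol
2H₂O → O₂ + 4H⁺ + 4e⁻, so n(O₂) = 8.099 / 4 = 2.025 mol
V = 2.025 × 22.4 = 45.36 L

45.4 L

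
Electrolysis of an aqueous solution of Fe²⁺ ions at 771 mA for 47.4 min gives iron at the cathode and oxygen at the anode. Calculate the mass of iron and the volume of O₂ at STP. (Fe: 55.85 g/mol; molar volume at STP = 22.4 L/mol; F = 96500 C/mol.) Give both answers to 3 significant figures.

0.635 g Fe; 0.127 L O₂

Q = 0.771 × 2844 = 2193 C; n(e⁻) = 2193 / 96500 = 0.02273 mol
Cathode: Fe²⁺ + 2e⁻ → Fe → n(Fe) = 0.02273/2 = 0.01137 mol → 0.635 g
Anode: 2H₂O → O₂ + 4H⁺ + 4e⁻ → n(O₂) = 0.02273/4 = 0.005683 mol → 0.127 L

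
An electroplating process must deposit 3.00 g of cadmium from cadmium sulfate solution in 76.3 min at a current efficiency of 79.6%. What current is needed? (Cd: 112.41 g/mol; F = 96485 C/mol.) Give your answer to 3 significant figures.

n(Cd) = 3.00 / 112.41 = 0.02669 mol
Cd²⁺ + 2e⁻ → Cd, so n(e⁻) = 2 × 0.02669 = 0.05338 mol
Q = 0.05338 × 96485 / 0.796 = 6470 C
I = Q / t = 6470 / 4578 s = 1.41 A

1.41 A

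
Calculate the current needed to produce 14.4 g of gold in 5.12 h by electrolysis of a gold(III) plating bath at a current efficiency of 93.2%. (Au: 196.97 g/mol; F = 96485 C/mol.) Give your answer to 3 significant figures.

1.23 A

n(Au) = 14.4 / 196.97 = 0.07311 mol
Au³⁺ + 3e⁻ → Au, so n(e⁻) = 3 × 0.07311 = 0.2193 mol
Q = 0.2193 × 96485 / 0.932 = 22700 C
I = Q / t = 22700 / 18432 s = 1.23 A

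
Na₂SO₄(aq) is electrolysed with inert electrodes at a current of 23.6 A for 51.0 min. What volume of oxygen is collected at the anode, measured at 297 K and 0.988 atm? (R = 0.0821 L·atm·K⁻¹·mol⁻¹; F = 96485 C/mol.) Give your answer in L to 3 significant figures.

Q = 23.6 A × 3060 s = 72220 C
n(e⁻) = 72220 / 96485 = 0.7485 mol
2H₂O → O₂ + 4H⁺ + 4e⁻, so n(O₂) = 0.7485 / 4 = 0.1871 mol
V = nRT/P = 0.1871 × 0.0821 × 297 / 0.988 = 4.618 L

4.62 L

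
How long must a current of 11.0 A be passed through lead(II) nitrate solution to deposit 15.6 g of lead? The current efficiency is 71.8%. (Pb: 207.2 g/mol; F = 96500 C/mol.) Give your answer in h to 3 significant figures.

0.511 h

n(Pb) = 15.6 / 207.2 = 0.07529 mol
Pb²⁺ + 2e⁻ → Pb, so n(e⁻) = 2 × 0.07529 = 0.1506 mol
Q = 0.1506 × 96500 / 0.718 = 20240 C
t = Q / I = 20240 / 11.0 = 1840 s = 0.511 h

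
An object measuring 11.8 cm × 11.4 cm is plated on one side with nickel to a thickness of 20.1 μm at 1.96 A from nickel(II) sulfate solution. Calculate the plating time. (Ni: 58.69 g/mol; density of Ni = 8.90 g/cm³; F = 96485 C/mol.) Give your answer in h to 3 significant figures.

1.12 h

Plated area = 11.8 × 11.4 = 134.5 cm²
Volume = 134.5 × 20.1×10⁻⁴ cm = 0.2703 cm³
m(Ni) = 0.2703 × 8.90 = 2.406 g
n(Ni) = 2.406 / 58.69 = 0.04100 mol; n(e⁻) = 2 × 0.04100 = 0.08200 mol
Q = 0.08200 × 96485 = 7912 C
t = 7912 / 1.96 = 4037 s = 1.12 h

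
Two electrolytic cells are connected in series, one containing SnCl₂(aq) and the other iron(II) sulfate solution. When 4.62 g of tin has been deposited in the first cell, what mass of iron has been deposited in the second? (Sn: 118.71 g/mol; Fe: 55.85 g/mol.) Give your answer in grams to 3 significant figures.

n(Sn) = 4.62 / 118.71 = 0.03892 mol
Sn²⁺ + 2e⁻ → Sn, so n(e⁻) = 2 × 0.03892 = 0.07784 mol
Since the cells are in series, n(e⁻) in the Fe cell is also 0.07784 mol.
Fe²⁺ + 2e⁻ → Fe, so n(Fe) = 0.07784 / 2 = 0.03892 mol
m(Fe) = 0.03892 × 55.85 = 2.17 g

2.17 g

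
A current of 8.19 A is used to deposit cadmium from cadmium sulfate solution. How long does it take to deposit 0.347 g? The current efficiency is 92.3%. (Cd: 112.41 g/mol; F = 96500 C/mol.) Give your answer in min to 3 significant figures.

1.31 min

n(Cd) = 0.347 / 112.41 = 0.003087 mol
Cd²⁺ + 2e⁻ → Cd, so n(e⁻) = 2 × 0.003087 = 0.006174 mol
Q = 0.006174 × 96500 / 0.923 = 645.5 C
t = Q / I = 645.5 / 8.19 = 78.82 s = 1.31 min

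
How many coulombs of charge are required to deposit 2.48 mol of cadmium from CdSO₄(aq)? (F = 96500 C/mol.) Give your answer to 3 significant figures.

4.79×10^5 C

Cd²⁺ + 2e⁻ → Cd, so n(e⁻) = 2 × 2.48 = 4.960 mol
Q = 4.960 × 96500 = 4.786×10^5 C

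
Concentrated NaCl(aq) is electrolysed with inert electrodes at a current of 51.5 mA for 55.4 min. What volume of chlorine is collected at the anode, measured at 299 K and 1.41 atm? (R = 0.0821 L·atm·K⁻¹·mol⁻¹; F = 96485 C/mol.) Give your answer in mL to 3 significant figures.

Charge passed = 0.0515 × 3324 = 171.2 C
n(e⁻) = 171.2 / 96485 = 0.001774 mol
2Cl⁻ → Cl₂ + 2e⁻, so n(Cl₂) = 0.001774 / 2 = 8.870×10^-4 mol
V = nRT/P = 8.870×10^-4 × 0.0821 × 299 / 1.41 = 0.01544 L
= 15.4 mL

15.4 mL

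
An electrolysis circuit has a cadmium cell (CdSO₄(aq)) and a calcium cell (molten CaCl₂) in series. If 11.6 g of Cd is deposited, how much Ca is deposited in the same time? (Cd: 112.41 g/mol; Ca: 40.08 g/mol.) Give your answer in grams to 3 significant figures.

4.14 g

n(Cd) = 11.6 / 112.41 = 0.1032 mol
Cd²⁺ + 2e⁻ → Cd, so n(e⁻) = 2 × 0.1032 = 0.2064 mol
In series, the same 0.2064 mol of electrons flows through the second cell.
Ca²⁺ + 2e⁻ → Ca, so n(Ca) = 0.2064 / 2 = 0.1032 mol
m(Ca) = 0.1032 × 40.08 = 4.14 g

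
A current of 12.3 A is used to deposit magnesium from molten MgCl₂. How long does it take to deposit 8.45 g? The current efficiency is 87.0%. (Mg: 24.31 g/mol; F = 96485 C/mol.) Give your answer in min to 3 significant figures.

n(Mg) = 8.45 / 24.31 = 0.3476 mol
Mg²⁺ + 2e⁻ → Mg, so n(e⁻) = 2 × 0.3476 = 0.6952 mol
Q = 0.6952 × 96485 / 0.870 = 77100 C
t = Q / I = 77100 / 12.3 = 6268 s = 104 min

104 min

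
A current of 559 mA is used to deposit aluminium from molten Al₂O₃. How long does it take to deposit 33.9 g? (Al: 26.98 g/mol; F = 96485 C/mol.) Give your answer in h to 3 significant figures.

181 h

n(Al) = 33.9 / 26.98 = 1.256 mol
Al³⁺ + 3e⁻ → Al, so n(e⁻) = 3 × 1.256 = 3.768 mol
Q = 3.768 × 96485 = 3.636×10^5 C
t = Q / I = 3.636×10^5 / 0.559 = 6.504×10^5 s = 181 h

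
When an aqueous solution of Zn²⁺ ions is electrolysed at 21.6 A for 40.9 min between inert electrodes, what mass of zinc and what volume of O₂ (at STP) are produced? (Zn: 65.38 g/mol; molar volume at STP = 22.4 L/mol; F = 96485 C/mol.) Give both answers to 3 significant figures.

Q = 21.6 × 2454 = 53010 C; n(e⁻) = 53010 / 96485 = 0.5494 mol
Cathode: Zn²⁺ + 2e⁻ → Zn → n(Zn) = 0.5494/2 = 0.2747 mol → 18.0 g
Anode: 2H₂O → O₂ + 4H⁺ + 4e⁻ → n(O₂) = 0.5494/4 = 0.1374 mol → 3.08 L

18.0 g Zn; 3.08 L O₂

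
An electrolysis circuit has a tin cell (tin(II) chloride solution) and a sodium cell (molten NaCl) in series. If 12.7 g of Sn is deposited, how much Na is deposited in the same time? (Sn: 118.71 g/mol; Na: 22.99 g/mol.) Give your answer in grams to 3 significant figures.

4.92 g

n(Sn) = 12.7 / 118.71 = 0.1070 mol
Sn²⁺ + 2e⁻ → Sn, so n(e⁻) = 2 × 0.1070 = 0.2140 mol
Same current for the same time ⇒ same n(e⁻) = 0.2140 mol in both cells.
Na⁺ + e⁻ → Na, so n(Na) = 0.2140 mol
m(Na) = 0.2140 × 22.99 = 4.92 g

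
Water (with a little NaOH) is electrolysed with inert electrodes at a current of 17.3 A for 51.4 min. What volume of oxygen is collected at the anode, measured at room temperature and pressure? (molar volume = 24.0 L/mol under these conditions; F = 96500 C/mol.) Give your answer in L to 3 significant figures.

Q = 17.3 A × 3084 s = 53350 C
Moles of electrons = 53350 / 96500 = 0.5528 mol
2H₂O → O₂ + 4H⁺ + 4e⁻, so n(O₂) = 0.5528 / 4 = 0.1382 mol
V = 0.1382 × 24.0 = 3.317 L

3.32 L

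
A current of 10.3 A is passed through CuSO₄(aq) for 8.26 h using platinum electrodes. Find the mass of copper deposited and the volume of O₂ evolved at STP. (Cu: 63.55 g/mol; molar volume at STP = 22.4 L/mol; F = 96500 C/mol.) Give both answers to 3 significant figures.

Q = 10.3 × 29736 = 3.063×10^5 C; n(e⁻) = 3.063×10^5 / 96500 = 3.174 mol
Cathode: Cu²⁺ + 2e⁻ → Cu → n(Cu) = 3.174/2 = 1.587 mol → 101 g
Anode: 2H₂O → O₂ + 4H⁺ + 4e⁻ → n(O₂) = 3.174/4 = 0.7935 mol → 17.8 L

101 g Cu; 17.8 L O₂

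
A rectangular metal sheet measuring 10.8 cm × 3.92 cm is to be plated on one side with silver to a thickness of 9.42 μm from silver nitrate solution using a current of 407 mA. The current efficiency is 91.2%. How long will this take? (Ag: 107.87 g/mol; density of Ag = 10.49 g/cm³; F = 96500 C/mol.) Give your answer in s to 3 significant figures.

Plated area = 10.8 × 3.92 = 42.34 cm²
Volume = 42.34 × 9.42×10⁻⁴ cm = 0.03988 cm³
m(Ag) = 0.03988 × 10.49 = 0.4183 g
n(Ag) = 0.4183 / 107.87 = 0.003878 mol; n(e⁻) = 0.003878 mol
Q = 0.003878 × 96500 / 0.912 = 410.3 C
t = 410.3 / 0.407 = 1008 s

1010 s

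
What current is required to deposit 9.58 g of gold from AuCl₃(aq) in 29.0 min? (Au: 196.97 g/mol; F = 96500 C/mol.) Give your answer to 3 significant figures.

8.09 A

n(Au) = 9.58 / 196.97 = 0.04864 mol
Au³⁺ + 3e⁻ → Au, so n(e⁻) = 3 × 0.04864 = 0.1459 mol
Q = 0.1459 × 96500 = 14080 C
I = Q / t = 14080 / 1740 s = 8.09 A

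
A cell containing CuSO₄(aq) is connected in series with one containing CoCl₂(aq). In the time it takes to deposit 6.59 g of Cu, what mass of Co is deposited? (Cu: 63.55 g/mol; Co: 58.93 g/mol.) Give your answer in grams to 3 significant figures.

n(Cu) = 6.59 / 63.55 = 0.1037 mol
Cu²⁺ + 2e⁻ → Cu, so n(e⁻) = 2 × 0.1037 = 0.2074 mol
Since the cells are in series, n(e⁻) in the Co cell is also 0.2074 mol.
Co²⁺ + 2e⁻ → Co, so n(Co) = 0.2074 / 2 = 0.1037 mol
m(Co) = 0.1037 × 58.93 = 6.11 g

6.11 g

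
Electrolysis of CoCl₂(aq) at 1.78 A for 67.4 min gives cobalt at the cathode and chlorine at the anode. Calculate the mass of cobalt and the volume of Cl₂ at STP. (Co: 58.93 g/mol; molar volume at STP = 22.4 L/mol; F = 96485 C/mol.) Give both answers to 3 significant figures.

Q = 1.78 × 4044 = 7198 C; n(e⁻) = 7198 / 96485 = 0.07460 mol
Cathode: Co²⁺ + 2e⁻ → Co → n(Co) = 0.07460/2 = 0.03730 mol → 2.20 g
Anode: 2Cl⁻ → Cl₂ + 2e⁻ → n(Cl₂) = 0.07460/2 = 0.03730 mol → 0.836 L

2.20 g Co; 0.836 L Cl₂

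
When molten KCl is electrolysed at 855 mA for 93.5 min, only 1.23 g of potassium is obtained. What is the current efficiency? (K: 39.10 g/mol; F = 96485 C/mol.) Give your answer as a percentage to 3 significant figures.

Q = 0.855 × 5610 = 4797 C
n(e⁻) = 4797 / 96485 = 0.04972 mol
K⁺ + e⁻ → K, so theoretical n(K) = 0.04972 mol → 1.944 g
Efficiency = 1.23 / 1.944 = 0.6327 = 63.3%

63.3%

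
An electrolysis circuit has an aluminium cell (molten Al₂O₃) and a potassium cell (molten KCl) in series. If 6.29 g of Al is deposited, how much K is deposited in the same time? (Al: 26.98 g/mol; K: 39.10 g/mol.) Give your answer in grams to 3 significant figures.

27.3 g

n(Al) = 6.29 / 26.98 = 0.2331 mol
Al³⁺ + 3e⁻ → Al, so n(e⁻) = 3 × 0.2331 = 0.6993 mol
In series, the same 0.6993 mol of electrons flows through the second cell.
K⁺ + e⁻ → K, so n(K) = 0.6993 mol
m(K) = 0.6993 × 39.10 = 27.3 g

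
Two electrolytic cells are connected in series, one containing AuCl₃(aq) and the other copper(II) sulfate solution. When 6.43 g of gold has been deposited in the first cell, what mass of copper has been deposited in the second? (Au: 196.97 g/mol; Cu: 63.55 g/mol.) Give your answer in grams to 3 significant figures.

3.11 g

n(Au) = 6.43 / 196.97 = 0.03264 mol
Au³⁺ + 3e⁻ → Au, so n(e⁻) = 3 × 0.03264 = 0.09792 mol
In series, the same 0.09792 mol of electrons flows through the second cell.
Cu²⁺ + 2e⁻ → Cu, so n(Cu) = 0.09792 / 2 = 0.04896 mol
m(Cu) = 0.04896 × 63.55 = 3.11 g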